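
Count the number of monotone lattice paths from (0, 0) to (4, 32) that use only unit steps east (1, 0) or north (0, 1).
Number of paths = 58905

A monotone lattice path from (0, 0) to (4, 32) consists of 4 east steps and 32 north steps in some order, so it is determined by which 4 of the 36 steps are east. The count is C(36, 4) = 58905.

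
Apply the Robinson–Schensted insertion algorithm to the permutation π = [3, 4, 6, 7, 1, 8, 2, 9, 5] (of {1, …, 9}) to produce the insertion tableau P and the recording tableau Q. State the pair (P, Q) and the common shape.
P = [1, 2, 5, 7, 8, 9] / [3, 4, 6];  Q = [1, 2, 3, 4, 6, 8] / [5, 7, 9];  common shape = (6, 3)

Row-insert the values π_1, π_2, … into P one at a time, bumping the leftmost entry strictly greater than the inserted value down to the next row. The recording tableau Q records, in position (i, j), the step at which that cell was added to P.
  Insert 3 (step 1): P = [3];  Q = [1]
  Insert 4 (step 2): P = [3, 4];  Q = [1, 2]
  Insert 6 (step 3): P = [3, 4, 6];  Q = [1, 2, 3]
  Insert 7 (step 4): P = [3, 4, 6, 7];  Q = [1, 2, 3, 4]
  Insert 1 (step 5): P = [1, 4, 6, 7] / [3];  Q = [1, 2, 3, 4] / [5]
  Insert 8 (step 6): P = [1, 4, 6, 7, 8] / [3];  Q = [1, 2, 3, 4, 6] / [5]
  Insert 2 (step 7): P = [1, 2, 6, 7, 8] / [3, 4];  Q = [1, 2, 3, 4, 6] / [5, 7]
  Insert 9 (step 8): P = [1, 2, 6, 7, 8, 9] / [3, 4];  Q = [1, 2, 3, 4, 6, 8] / [5, 7]
  Insert 5 (step 9): P = [1, 2, 5, 7, 8, 9] / [3, 4, 6];  Q = [1, 2, 3, 4, 6, 8] / [5, 7, 9]
Final shape: (6, 3).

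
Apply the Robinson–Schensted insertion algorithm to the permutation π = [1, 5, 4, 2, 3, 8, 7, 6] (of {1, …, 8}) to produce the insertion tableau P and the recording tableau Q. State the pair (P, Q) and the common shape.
P = [1, 2, 3, 6] / [4, 7] / [5, 8];  Q = [1, 2, 5, 6] / [3, 7] / [4, 8];  common shape = (4, 2, 2)

Row-insert the values π_1, π_2, … into P one at a time, bumping the leftmost entry strictly greater than the inserted value down to the next row. The recording tableau Q records, in position (i, j), the step at which that cell was added to P.
  Insert 1 (step 1): P = [1];  Q = [1]
  Insert 5 (step 2): P = [1, 5];  Q = [1, 2]
  Insert 4 (step 3): P = [1, 4] / [5];  Q = [1, 2] / [3]
  Insert 2 (step 4): P = [1, 2] / [4] / [5];  Q = [1, 2] / [3] / [4]
  Insert 3 (step 5): P = [1, 2, 3] / [4] / [5];  Q = [1, 2, 5] / [3] / [4]
  Insert 8 (step 6): P = [1, 2, 3, 8] / [4] / [5];  Q = [1, 2, 5, 6] / [3] / [4]
  Insert 7 (step 7): P = [1, 2, 3, 7] / [4, 8] / [5];  Q = [1, 2, 5, 6] / [3, 7] / [4]
  Insert 6 (step 8): P = [1, 2, 3, 6] / [4, 7] / [5, 8];  Q = [1, 2, 5, 6] / [3, 7] / [4, 8]
Final shape: (4, 2, 2).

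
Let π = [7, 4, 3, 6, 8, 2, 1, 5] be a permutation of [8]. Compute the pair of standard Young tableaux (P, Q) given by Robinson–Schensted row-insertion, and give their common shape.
P = [1, 5, 8] / [2, 6] / [3] / [4] / [7];  Q = [1, 4, 5] / [2, 8] / [3] / [6] / [7];  common shape = (3, 2, 1, 1, 1)

Row-insert the values π_1, π_2, … into P one at a time, bumping the leftmost entry strictly greater than the inserted value down to the next row. The recording tableau Q records, in position (i, j), the step at which that cell was added to P.
  Insert 7 (step 1): P = [7];  Q = [1]
  Insert 4 (step 2): P = [4] / [7];  Q = [1] / [2]
  Insert 3 (step 3): P = [3] / [4] / [7];  Q = [1] / [2] / [3]
  Insert 6 (step 4): P = [3, 6] / [4] / [7];  Q = [1, 4] / [2] / [3]
  Insert 8 (step 5): P = [3, 6, 8] / [4] / [7];  Q = [1, 4, 5] / [2] / [3]
  Insert 2 (step 6): P = [2, 6, 8] / [3] / [4] / [7];  Q = [1, 4, 5] / [2] / [3] / [6]
  Insert 1 (step 7): P = [1, 6, 8] / [2] / [3] / [4] / [7];  Q = [1, 4, 5] / [2] / [3] / [6] / [7]
  Insert 5 (step 8): P = [1, 5, 8] / [2, 6] / [3] / [4] / [7];  Q = [1, 4, 5] / [2, 8] / [3] / [6] / [7]
Final shape: (3, 2, 1, 1, 1).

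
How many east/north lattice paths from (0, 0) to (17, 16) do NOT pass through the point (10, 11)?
Number of paths = 887452038

Total paths from (0, 0) to (17, 16): C(33, 17) = 1166803110. Paths through (10, 11): (paths (0, 0) → (10, 11)) × (paths (10, 11) → (17, 16)) = C(21, 10) · C(12, 7) = 352716 · 792 = 279351072. Avoidance count = 1166803110 − 279351072 = 887452038.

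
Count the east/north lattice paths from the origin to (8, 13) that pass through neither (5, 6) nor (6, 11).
Number of paths = 90426

Inclusion–exclusion. Total paths: C(21, 8) = 203490. Through P₁: C(11, 5)·C(10, 3) = 55440. Through P₂: C(17, 6)·C(4, 2) = 74256. Since P₁ is strictly southwest of P₂, a monotone path through both must visit P₁ then P₂; paths through both = C(11, 5)·C(6, 1)·C(4, 2) = 16632. Avoid both = 203490 − 55440 − 74256 + 16632 = 90426.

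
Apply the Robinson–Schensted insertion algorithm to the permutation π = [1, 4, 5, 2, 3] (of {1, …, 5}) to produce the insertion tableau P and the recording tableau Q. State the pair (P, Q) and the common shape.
P = [1, 2, 3] / [4, 5];  Q = [1, 2, 3] / [4, 5];  common shape = (3, 2)

Row-insert the values π_1, π_2, … into P one at a time, bumping the leftmost entry strictly greater than the inserted value down to the next row. The recording tableau Q records, in position (i, j), the step at which that cell was added to P.
  Insert 1 (step 1): P = [1];  Q = [1]
  Insert 4 (step 2): P = [1, 4];  Q = [1, 2]
  Insert 5 (step 3): P = [1, 4, 5];  Q = [1, 2, 3]
  Insert 2 (step 4): P = [1, 2, 5] / [4];  Q = [1, 2, 3] / [4]
  Insert 3 (step 5): P = [1, 2, 3] / [4, 5];  Q = [1, 2, 3] / [4, 5]
Final shape: (3, 2).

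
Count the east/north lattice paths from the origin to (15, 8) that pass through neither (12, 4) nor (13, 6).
Number of paths = 296582

Inclusion–exclusion. Total paths: C(23, 15) = 490314. Through P₁: C(16, 12)·C(7, 3) = 63700. Through P₂: C(19, 13)·C(4, 2) = 162792. Since P₁ is strictly southwest of P₂, a monotone path through both must visit P₁ then P₂; paths through both = C(16, 12)·C(3, 1)·C(4, 2) = 32760. Avoid both = 490314 − 63700 − 162792 + 32760 = 296582.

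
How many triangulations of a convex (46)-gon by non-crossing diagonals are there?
C_44 = 583300119592996693088040

These polygon triangulations are counted by the Catalan number C_n = (1/(n + 1)) · C(2n, n). For n = 44: C_44 = (1/45) · C(88, 44) = 26248505381684851188961800/45 = 583300119592996693088040.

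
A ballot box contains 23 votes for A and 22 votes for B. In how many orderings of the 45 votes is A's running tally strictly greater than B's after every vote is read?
Strict-lead orderings = 91482563640

Total orderings of the 45 votes with 23 for A: C(45, 23) = 4116715363800. By the Bertrand ballot formula (Cycle Lemma / reflection principle), the number of orderings in which A is strictly ahead of B throughout is (p − q)/(p + q) · C(p + q, p) = (23 − 22)/(23 + 22) · 4116715363800 = 91482563640.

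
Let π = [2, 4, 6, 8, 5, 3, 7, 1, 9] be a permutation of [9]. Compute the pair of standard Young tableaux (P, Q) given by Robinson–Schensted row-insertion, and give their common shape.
P = [1, 3, 5, 7, 9] / [2, 8] / [4] / [6];  Q = [1, 2, 3, 4, 9] / [5, 7] / [6] / [8];  common shape = (5, 2, 1, 1)

Row-insert the values π_1, π_2, … into P one at a time, bumping the leftmost entry strictly greater than the inserted value down to the next row. The recording tableau Q records, in position (i, j), the step at which that cell was added to P.
  Insert 2 (step 1): P = [2];  Q = [1]
  Insert 4 (step 2): P = [2, 4];  Q = [1, 2]
  Insert 6 (step 3): P = [2, 4, 6];  Q = [1, 2, 3]
  Insert 8 (step 4): P = [2, 4, 6, 8];  Q = [1, 2, 3, 4]
  Insert 5 (step 5): P = [2, 4, 5, 8] / [6];  Q = [1, 2, 3, 4] / [5]
  Insert 3 (step 6): P = [2, 3, 5, 8] / [4] / [6];  Q = [1, 2, 3, 4] / [5] / [6]
  Insert 7 (step 7): P = [2, 3, 5, 7] / [4, 8] / [6];  Q = [1, 2, 3, 4] / [5, 7] / [6]
  Insert 1 (step 8): P = [1, 3, 5, 7] / [2, 8] / [4] / [6];  Q = [1, 2, 3, 4] / [5, 7] / [6] / [8]
  Insert 9 (step 9): P = [1, 3, 5, 7, 9] / [2, 8] / [4] / [6];  Q = [1, 2, 3, 4, 9] / [5, 7] / [6] / [8]
Final shape: (5, 2, 1, 1).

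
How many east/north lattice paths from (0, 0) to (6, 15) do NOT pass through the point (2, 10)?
Number of paths = 45948

Total paths from (0, 0) to (6, 15): C(21, 6) = 54264. Paths through (2, 10): (paths (0, 0) → (2, 10)) × (paths (2, 10) → (6, 15)) = C(12, 2) · C(9, 4) = 66 · 126 = 8316. Avoidance count = 54264 − 8316 = 45948.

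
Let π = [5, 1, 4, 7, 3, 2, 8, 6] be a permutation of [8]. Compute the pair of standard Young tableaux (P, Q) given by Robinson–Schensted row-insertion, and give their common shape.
P = [1, 2, 6, 8] / [3, 7] / [4] / [5];  Q = [1, 3, 4, 7] / [2, 8] / [5] / [6];  common shape = (4, 2, 1, 1)

Row-insert the values π_1, π_2, … into P one at a time, bumping the leftmost entry strictly greater than the inserted value down to the next row. The recording tableau Q records, in position (i, j), the step at which that cell was added to P.
  Insert 5 (step 1): P = [5];  Q = [1]
  Insert 1 (step 2): P = [1] / [5];  Q = [1] / [2]
  Insert 4 (step 3): P = [1, 4] / [5];  Q = [1, 3] / [2]
  Insert 7 (step 4): P = [1, 4, 7] / [5];  Q = [1, 3, 4] / [2]
  Insert 3 (step 5): P = [1, 3, 7] / [4] / [5];  Q = [1, 3, 4] / [2] / [5]
  Insert 2 (step 6): P = [1, 2, 7] / [3] / [4] / [5];  Q = [1, 3, 4] / [2] / [5] / [6]
  Insert 8 (step 7): P = [1, 2, 7, 8] / [3] / [4] / [5];  Q = [1, 3, 4, 7] / [2] / [5] / [6]
  Insert 6 (step 8): P = [1, 2, 6, 8] / [3, 7] / [4] / [5];  Q = [1, 3, 4, 7] / [2, 8] / [5] / [6]
Final shape: (4, 2, 1, 1).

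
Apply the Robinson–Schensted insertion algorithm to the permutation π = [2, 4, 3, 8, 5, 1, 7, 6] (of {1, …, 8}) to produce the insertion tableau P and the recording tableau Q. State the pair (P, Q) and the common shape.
P = [1, 3, 5, 6] / [2, 7] / [4, 8];  Q = [1, 2, 4, 7] / [3, 5] / [6, 8];  common shape = (4, 2, 2)

Row-insert the values π_1, π_2, … into P one at a time, bumping the leftmost entry strictly greater than the inserted value down to the next row. The recording tableau Q records, in position (i, j), the step at which that cell was added to P.
  Insert 2 (step 1): P = [2];  Q = [1]
  Insert 4 (step 2): P = [2, 4];  Q = [1, 2]
  Insert 3 (step 3): P = [2, 3] / [4];  Q = [1, 2] / [3]
  Insert 8 (step 4): P = [2, 3, 8] / [4];  Q = [1, 2, 4] / [3]
  Insert 5 (step 5): P = [2, 3, 5] / [4, 8];  Q = [1, 2, 4] / [3, 5]
  Insert 1 (step 6): P = [1, 3, 5] / [2, 8] / [4];  Q = [1, 2, 4] / [3, 5] / [6]
  Insert 7 (step 7): P = [1, 3, 5, 7] / [2, 8] / [4];  Q = [1, 2, 4, 7] / [3, 5] / [6]
  Insert 6 (step 8): P = [1, 3, 5, 6] / [2, 7] / [4, 8];  Q = [1, 2, 4, 7] / [3, 5] / [6, 8]
Final shape: (4, 2, 2).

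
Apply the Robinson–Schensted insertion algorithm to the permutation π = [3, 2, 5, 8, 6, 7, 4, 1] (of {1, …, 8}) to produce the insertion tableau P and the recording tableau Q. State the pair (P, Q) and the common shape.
P = [1, 4, 6, 7] / [2, 5] / [3] / [8];  Q = [1, 3, 4, 6] / [2, 5] / [7] / [8];  common shape = (4, 2, 1, 1)

Row-insert the values π_1, π_2, … into P one at a time, bumping the leftmost entry strictly greater than the inserted value down to the next row. The recording tableau Q records, in position (i, j), the step at which that cell was added to P.
  Insert 3 (step 1): P = [3];  Q = [1]
  Insert 2 (step 2): P = [2] / [3];  Q = [1] / [2]
  Insert 5 (step 3): P = [2, 5] / [3];  Q = [1, 3] / [2]
  Insert 8 (step 4): P = [2, 5, 8] / [3];  Q = [1, 3, 4] / [2]
  Insert 6 (step 5): P = [2, 5, 6] / [3, 8];  Q = [1, 3, 4] / [2, 5]
  Insert 7 (step 6): P = [2, 5, 6, 7] / [3, 8];  Q = [1, 3, 4, 6] / [2, 5]
  Insert 4 (step 7): P = [2, 4, 6, 7] / [3, 5] / [8];  Q = [1, 3, 4, 6] / [2, 5] / [7]
  Insert 1 (step 8): P = [1, 4, 6, 7] / [2, 5] / [3] / [8];  Q = [1, 3, 4, 6] / [2, 5] / [7] / [8]
Final shape: (4, 2, 1, 1).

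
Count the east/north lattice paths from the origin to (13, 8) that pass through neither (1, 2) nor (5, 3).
Number of paths = 95031

Inclusion–exclusion. Total paths: C(21, 13) = 203490. Through P₁: C(3, 1)·C(18, 12) = 55692. Through P₂: C(8, 5)·C(13, 8) = 72072. Since P₁ is strictly southwest of P₂, a monotone path through both must visit P₁ then P₂; paths through both = C(3, 1)·C(5, 4)·C(13, 8) = 19305. Avoid both = 203490 − 55692 − 72072 + 19305 = 95031.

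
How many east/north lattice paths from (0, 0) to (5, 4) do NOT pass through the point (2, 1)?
Number of paths = 66

Total paths from (0, 0) to (5, 4): C(9, 5) = 126. Paths through (2, 1): (paths (0, 0) → (2, 1)) × (paths (2, 1) → (5, 4)) = C(3, 2) · C(6, 3) = 3 · 20 = 60. Avoidance count = 126 − 60 = 66.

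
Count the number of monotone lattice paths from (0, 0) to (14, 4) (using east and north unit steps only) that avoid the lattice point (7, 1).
Number of paths = 2100

Total paths from (0, 0) to (14, 4): C(18, 14) = 3060. Paths through (7, 1): (paths (0, 0) → (7, 1)) × (paths (7, 1) → (14, 4)) = C(8, 7) · C(10, 7) = 8 · 120 = 960. Avoidance count = 3060 − 960 = 2100.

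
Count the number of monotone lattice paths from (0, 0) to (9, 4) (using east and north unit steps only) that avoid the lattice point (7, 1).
Number of paths = 635

Total paths from (0, 0) to (9, 4): C(13, 9) = 715. Paths through (7, 1): (paths (0, 0) → (7, 1)) × (paths (7, 1) → (9, 4)) = C(8, 7) · C(5, 2) = 8 · 10 = 80. Avoidance count = 715 − 80 = 635.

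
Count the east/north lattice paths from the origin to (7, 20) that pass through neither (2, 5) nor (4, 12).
Number of paths = 386886

Inclusion–exclusion. Total paths: C(27, 7) = 888030. Through P₁: C(7, 2)·C(20, 5) = 325584. Through P₂: C(16, 4)·C(11, 3) = 300300. Since P₁ is strictly southwest of P₂, a monotone path through both must visit P₁ then P₂; paths through both = C(7, 2)·C(9, 2)·C(11, 3) = 124740. Avoid both = 888030 − 325584 − 300300 + 124740 = 386886.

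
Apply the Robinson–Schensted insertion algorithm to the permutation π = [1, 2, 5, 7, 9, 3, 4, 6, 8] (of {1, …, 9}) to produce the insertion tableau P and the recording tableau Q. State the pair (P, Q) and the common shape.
P = [1, 2, 3, 4, 6, 8] / [5, 7, 9];  Q = [1, 2, 3, 4, 5, 9] / [6, 7, 8];  common shape = (6, 3)

Row-insert the values π_1, π_2, … into P one at a time, bumping the leftmost entry strictly greater than the inserted value down to the next row. The recording tableau Q records, in position (i, j), the step at which that cell was added to P.
  Insert 1 (step 1): P = [1];  Q = [1]
  Insert 2 (step 2): P = [1, 2];  Q = [1, 2]
  Insert 5 (step 3): P = [1, 2, 5];  Q = [1, 2, 3]
  Insert 7 (step 4): P = [1, 2, 5, 7];  Q = [1, 2, 3, 4]
  Insert 9 (step 5): P = [1, 2, 5, 7, 9];  Q = [1, 2, 3, 4, 5]
  Insert 3 (step 6): P = [1, 2, 3, 7, 9] / [5];  Q = [1, 2, 3, 4, 5] / [6]
  Insert 4 (step 7): P = [1, 2, 3, 4, 9] / [5, 7];  Q = [1, 2, 3, 4, 5] / [6, 7]
  Insert 6 (step 8): P = [1, 2, 3, 4, 6] / [5, 7, 9];  Q = [1, 2, 3, 4, 5] / [6, 7, 8]
  Insert 8 (step 9): P = [1, 2, 3, 4, 6, 8] / [5, 7, 9];  Q = [1, 2, 3, 4, 5, 9] / [6, 7, 8]
Final shape: (6, 3).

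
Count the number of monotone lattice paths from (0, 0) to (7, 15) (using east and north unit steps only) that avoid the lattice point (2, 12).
Number of paths = 165448

Total paths from (0, 0) to (7, 15): C(22, 7) = 170544. Paths through (2, 12): (paths (0, 0) → (2, 12)) × (paths (2, 12) → (7, 15)) = C(14, 2) · C(8, 5) = 91 · 56 = 5096. Avoidance count = 170544 − 5096 = 165448.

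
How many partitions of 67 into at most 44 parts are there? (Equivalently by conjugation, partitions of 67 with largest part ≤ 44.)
p(67, parts ≤ 44) = 2675181

Use the recurrence p(n, m) = p(n, m−1) + p(n−m, m): either the largest part is < m (count p(n, m−1)) or the largest part is exactly m (remove one copy of m, count p(n−m, m)). With p(0, ·) = 1 this gives p(67, parts ≤ 44) = 2675181. (By conjugating Young diagrams, this also counts partitions of 67 into at most 44 parts.)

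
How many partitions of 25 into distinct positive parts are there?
q(25) = 142

A partition into distinct parts is a strictly decreasing sequence summing to n. The recurrence d(n, m) = d(n, m−1) + d(n−m, m−1) (use part m at most once) with q(n) = d(n, n) gives q(25) = 142. (Euler's theorem: # distinct-part partitions = # odd-part partitions.)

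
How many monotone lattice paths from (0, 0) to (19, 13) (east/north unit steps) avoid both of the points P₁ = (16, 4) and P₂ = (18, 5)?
Number of paths = 346135674

Inclusion–exclusion. Total paths: C(32, 19) = 347373600. Through P₁: C(20, 16)·C(12, 3) = 1065900. Through P₂: C(23, 18)·C(9, 1) = 302841. Since P₁ is strictly southwest of P₂, a monotone path through both must visit P₁ then P₂; paths through both = C(20, 16)·C(3, 2)·C(9, 1) = 130815. Avoid both = 347373600 − 1065900 − 302841 + 130815 = 346135674.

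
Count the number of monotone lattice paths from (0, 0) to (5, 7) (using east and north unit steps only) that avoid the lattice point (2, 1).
Number of paths = 540

Total paths from (0, 0) to (5, 7): C(12, 5) = 792. Paths through (2, 1): (paths (0, 0) → (2, 1)) × (paths (2, 1) → (5, 7)) = C(3, 2) · C(9, 3) = 3 · 84 = 252. Avoidance count = 792 − 252 = 540.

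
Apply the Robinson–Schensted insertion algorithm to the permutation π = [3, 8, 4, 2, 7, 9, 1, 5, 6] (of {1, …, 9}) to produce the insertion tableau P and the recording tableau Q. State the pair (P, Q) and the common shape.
P = [1, 4, 5, 6] / [2, 7, 9] / [3] / [8];  Q = [1, 2, 5, 6] / [3, 8, 9] / [4] / [7];  common shape = (4, 3, 1, 1)

Row-insert the values π_1, π_2, … into P one at a time, bumping the leftmost entry strictly greater than the inserted value down to the next row. The recording tableau Q records, in position (i, j), the step at which that cell was added to P.
  Insert 3 (step 1): P = [3];  Q = [1]
  Insert 8 (step 2): P = [3, 8];  Q = [1, 2]
  Insert 4 (step 3): P = [3, 4] / [8];  Q = [1, 2] / [3]
  Insert 2 (step 4): P = [2, 4] / [3] / [8];  Q = [1, 2] / [3] / [4]
  Insert 7 (step 5): P = [2, 4, 7] / [3] / [8];  Q = [1, 2, 5] / [3] / [4]
  Insert 9 (step 6): P = [2, 4, 7, 9] / [3] / [8];  Q = [1, 2, 5, 6] / [3] / [4]
  Insert 1 (step 7): P = [1, 4, 7, 9] / [2] / [3] / [8];  Q = [1, 2, 5, 6] / [3] / [4] / [7]
  Insert 5 (step 8): P = [1, 4, 5, 9] / [2, 7] / [3] / [8];  Q = [1, 2, 5, 6] / [3, 8] / [4] / [7]
  Insert 6 (step 9): P = [1, 4, 5, 6] / [2, 7, 9] / [3] / [8];  Q = [1, 2, 5, 6] / [3, 8, 9] / [4] / [7]
Final shape: (4, 3, 1, 1).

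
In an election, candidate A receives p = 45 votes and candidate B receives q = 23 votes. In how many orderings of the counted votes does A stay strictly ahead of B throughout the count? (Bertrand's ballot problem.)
Strict-lead orderings = 259456994787550560

Total orderings of the 68 votes with 45 for A: C(68, 45) = 801957983888792640. By the Bertrand ballot formula (Cycle Lemma / reflection principle), the number of orderings in which A is strictly ahead of B throughout is (p − q)/(p + q) · C(p + q, p) = (45 − 23)/(45 + 23) · 801957983888792640 = 259456994787550560.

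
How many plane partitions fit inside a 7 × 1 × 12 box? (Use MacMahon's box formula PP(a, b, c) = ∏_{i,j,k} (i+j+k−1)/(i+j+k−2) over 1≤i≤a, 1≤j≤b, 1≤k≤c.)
PP(7, 1, 12) = 50388

Evaluate the triple product over i = 1..7, j = 1..1, k = 1..12. The factors are (2/1) · (3/2) · (4/3) · (5/4) · (6/5) · (7/6) · (8/7) · (9/8) · … (84 factors total). The numerators and denominators telescope so the product is an integer; carrying out the multiplication exactly gives PP(7, 1, 12) = 50388.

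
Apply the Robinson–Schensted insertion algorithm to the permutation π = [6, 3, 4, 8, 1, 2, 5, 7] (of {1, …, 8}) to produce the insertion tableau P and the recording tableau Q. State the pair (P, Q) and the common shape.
P = [1, 2, 5, 7] / [3, 4, 8] / [6];  Q = [1, 3, 4, 8] / [2, 6, 7] / [5];  common shape = (4, 3, 1)

Row-insert the values π_1, π_2, … into P one at a time, bumping the leftmost entry strictly greater than the inserted value down to the next row. The recording tableau Q records, in position (i, j), the step at which that cell was added to P.
  Insert 6 (step 1): P = [6];  Q = [1]
  Insert 3 (step 2): P = [3] / [6];  Q = [1] / [2]
  Insert 4 (step 3): P = [3, 4] / [6];  Q = [1, 3] / [2]
  Insert 8 (step 4): P = [3, 4, 8] / [6];  Q = [1, 3, 4] / [2]
  Insert 1 (step 5): P = [1, 4, 8] / [3] / [6];  Q = [1, 3, 4] / [2] / [5]
  Insert 2 (step 6): P = [1, 2, 8] / [3, 4] / [6];  Q = [1, 3, 4] / [2, 6] / [5]
  Insert 5 (step 7): P = [1, 2, 5] / [3, 4, 8] / [6];  Q = [1, 3, 4] / [2, 6, 7] / [5]
  Insert 7 (step 8): P = [1, 2, 5, 7] / [3, 4, 8] / [6];  Q = [1, 3, 4, 8] / [2, 6, 7] / [5]
Final shape: (4, 3, 1).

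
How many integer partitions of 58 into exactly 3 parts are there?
p(58, 3 parts) = 280

Partitions of n into exactly k parts are in bijection with partitions of n − k into at most k parts (subtract 1 from each part). So p(58, exactly 3) = p(55, parts ≤ 3). Computing via the recurrence p(m, j) = p(m, j−1) + p(m−j, j) gives 280.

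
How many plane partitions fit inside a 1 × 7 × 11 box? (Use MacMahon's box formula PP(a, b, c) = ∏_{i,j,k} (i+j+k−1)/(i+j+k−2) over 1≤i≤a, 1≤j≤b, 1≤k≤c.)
PP(1, 7, 11) = 31824

Evaluate the triple product over i = 1..1, j = 1..7, k = 1..11. The factors are (2/1) · (3/2) · (4/3) · (5/4) · (6/5) · (7/6) · (8/7) · (9/8) · … (77 factors total). The numerators and denominators telescope so the product is an integer; carrying out the multiplication exactly gives PP(1, 7, 11) = 31824.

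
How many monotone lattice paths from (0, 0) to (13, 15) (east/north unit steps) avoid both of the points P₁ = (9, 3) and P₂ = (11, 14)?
Number of paths = 23721040

Inclusion–exclusion. Total paths: C(28, 13) = 37442160. Through P₁: C(12, 9)·C(16, 4) = 400400. Through P₂: C(25, 11)·C(3, 2) = 13372200. Since P₁ is strictly southwest of P₂, a monotone path through both must visit P₁ then P₂; paths through both = C(12, 9)·C(13, 2)·C(3, 2) = 51480. Avoid both = 37442160 − 400400 − 13372200 + 51480 = 23721040.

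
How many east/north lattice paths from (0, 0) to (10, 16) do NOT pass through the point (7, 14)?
Number of paths = 4148935

Total paths from (0, 0) to (10, 16): C(26, 10) = 5311735. Paths through (7, 14): (paths (0, 0) → (7, 14)) × (paths (7, 14) → (10, 16)) = C(21, 7) · C(5, 3) = 116280 · 10 = 1162800. Avoidance count = 5311735 − 1162800 = 4148935.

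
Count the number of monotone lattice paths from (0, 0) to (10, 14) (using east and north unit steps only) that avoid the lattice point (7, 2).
Number of paths = 1944876

Total paths from (0, 0) to (10, 14): C(24, 10) = 1961256. Paths through (7, 2): (paths (0, 0) → (7, 2)) × (paths (7, 2) → (10, 14)) = C(9, 7) · C(15, 3) = 36 · 455 = 16380. Avoidance count = 1961256 − 16380 = 1944876.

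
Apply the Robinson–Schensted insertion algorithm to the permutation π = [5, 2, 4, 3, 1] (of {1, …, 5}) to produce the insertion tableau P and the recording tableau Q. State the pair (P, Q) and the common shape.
P = [1, 3] / [2] / [4] / [5];  Q = [1, 3] / [2] / [4] / [5];  common shape = (2, 1, 1, 1)

Row-insert the values π_1, π_2, … into P one at a time, bumping the leftmost entry strictly greater than the inserted value down to the next row. The recording tableau Q records, in position (i, j), the step at which that cell was added to P.
  Insert 5 (step 1): P = [5];  Q = [1]
  Insert 2 (step 2): P = [2] / [5];  Q = [1] / [2]
  Insert 4 (step 3): P = [2, 4] / [5];  Q = [1, 3] / [2]
  Insert 3 (step 4): P = [2, 3] / [4] / [5];  Q = [1, 3] / [2] / [4]
  Insert 1 (step 5): P = [1, 3] / [2] / [4] / [5];  Q = [1, 3] / [2] / [4] / [5]
Final shape: (2, 1, 1, 1).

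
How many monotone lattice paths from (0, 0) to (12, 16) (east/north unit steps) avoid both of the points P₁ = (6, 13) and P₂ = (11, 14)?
Number of paths = 15258843

Inclusion–exclusion. Total paths: C(28, 12) = 30421755. Through P₁: C(19, 6)·C(9, 6) = 2279088. Through P₂: C(25, 11)·C(3, 1) = 13372200. Since P₁ is strictly southwest of P₂, a monotone path through both must visit P₁ then P₂; paths through both = C(19, 6)·C(6, 5)·C(3, 1) = 488376. Avoid both = 30421755 − 2279088 − 13372200 + 488376 = 15258843.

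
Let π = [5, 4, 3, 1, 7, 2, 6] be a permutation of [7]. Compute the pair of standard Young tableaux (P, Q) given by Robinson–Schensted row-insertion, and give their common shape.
P = [1, 2, 6] / [3, 7] / [4] / [5];  Q = [1, 5, 7] / [2, 6] / [3] / [4];  common shape = (3, 2, 1, 1)

Row-insert the values π_1, π_2, … into P one at a time, bumping the leftmost entry strictly greater than the inserted value down to the next row. The recording tableau Q records, in position (i, j), the step at which that cell was added to P.
  Insert 5 (step 1): P = [5];  Q = [1]
  Insert 4 (step 2): P = [4] / [5];  Q = [1] / [2]
  Insert 3 (step 3): P = [3] / [4] / [5];  Q = [1] / [2] / [3]
  Insert 1 (step 4): P = [1] / [3] / [4] / [5];  Q = [1] / [2] / [3] / [4]
  Insert 7 (step 5): P = [1, 7] / [3] / [4] / [5];  Q = [1, 5] / [2] / [3] / [4]
  Insert 2 (step 6): P = [1, 2] / [3, 7] / [4] / [5];  Q = [1, 5] / [2, 6] / [3] / [4]
  Insert 6 (step 7): P = [1, 2, 6] / [3, 7] / [4] / [5];  Q = [1, 5, 7] / [2, 6] / [3] / [4]
Final shape: (3, 2, 1, 1).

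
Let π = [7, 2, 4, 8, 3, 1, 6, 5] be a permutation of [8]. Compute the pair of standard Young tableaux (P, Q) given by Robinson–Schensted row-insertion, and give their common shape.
P = [1, 3, 5] / [2, 6] / [4, 8] / [7];  Q = [1, 3, 4] / [2, 7] / [5, 8] / [6];  common shape = (3, 2, 2, 1)

Row-insert the values π_1, π_2, … into P one at a time, bumping the leftmost entry strictly greater than the inserted value down to the next row. The recording tableau Q records, in position (i, j), the step at which that cell was added to P.
  Insert 7 (step 1): P = [7];  Q = [1]
  Insert 2 (step 2): P = [2] / [7];  Q = [1] / [2]
  Insert 4 (step 3): P = [2, 4] / [7];  Q = [1, 3] / [2]
  Insert 8 (step 4): P = [2, 4, 8] / [7];  Q = [1, 3, 4] / [2]
  Insert 3 (step 5): P = [2, 3, 8] / [4] / [7];  Q = [1, 3, 4] / [2] / [5]
  Insert 1 (step 6): P = [1, 3, 8] / [2] / [4] / [7];  Q = [1, 3, 4] / [2] / [5] / [6]
  Insert 6 (step 7): P = [1, 3, 6] / [2, 8] / [4] / [7];  Q = [1, 3, 4] / [2, 7] / [5] / [6]
  Insert 5 (step 8): P = [1, 3, 5] / [2, 6] / [4, 8] / [7];  Q = [1, 3, 4] / [2, 7] / [5, 8] / [6]
Final shape: (3, 2, 2, 1).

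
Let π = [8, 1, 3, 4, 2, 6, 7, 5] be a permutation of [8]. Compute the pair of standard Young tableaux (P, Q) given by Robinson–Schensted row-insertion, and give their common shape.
P = [1, 2, 4, 5, 7] / [3, 6] / [8];  Q = [1, 3, 4, 6, 7] / [2, 8] / [5];  common shape = (5, 2, 1)

Row-insert the values π_1, π_2, … into P one at a time, bumping the leftmost entry strictly greater than the inserted value down to the next row. The recording tableau Q records, in position (i, j), the step at which that cell was added to P.
  Insert 8 (step 1): P = [8];  Q = [1]
  Insert 1 (step 2): P = [1] / [8];  Q = [1] / [2]
  Insert 3 (step 3): P = [1, 3] / [8];  Q = [1, 3] / [2]
  Insert 4 (step 4): P = [1, 3, 4] / [8];  Q = [1, 3, 4] / [2]
  Insert 2 (step 5): P = [1, 2, 4] / [3] / [8];  Q = [1, 3, 4] / [2] / [5]
  Insert 6 (step 6): P = [1, 2, 4, 6] / [3] / [8];  Q = [1, 3, 4, 6] / [2] / [5]
  Insert 7 (step 7): P = [1, 2, 4, 6, 7] / [3] / [8];  Q = [1, 3, 4, 6, 7] / [2] / [5]
  Insert 5 (step 8): P = [1, 2, 4, 5, 7] / [3, 6] / [8];  Q = [1, 3, 4, 6, 7] / [2, 8] / [5]
Final shape: (5, 2, 1).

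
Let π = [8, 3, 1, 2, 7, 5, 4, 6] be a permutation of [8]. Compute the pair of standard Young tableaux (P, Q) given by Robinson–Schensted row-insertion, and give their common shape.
P = [1, 2, 4, 6] / [3, 5] / [7] / [8];  Q = [1, 4, 5, 8] / [2, 6] / [3] / [7];  common shape = (4, 2, 1, 1)

Row-insert the values π_1, π_2, … into P one at a time, bumping the leftmost entry strictly greater than the inserted value down to the next row. The recording tableau Q records, in position (i, j), the step at which that cell was added to P.
  Insert 8 (step 1): P = [8];  Q = [1]
  Insert 3 (step 2): P = [3] / [8];  Q = [1] / [2]
  Insert 1 (step 3): P = [1] / [3] / [8];  Q = [1] / [2] / [3]
  Insert 2 (step 4): P = [1, 2] / [3] / [8];  Q = [1, 4] / [2] / [3]
  Insert 7 (step 5): P = [1, 2, 7] / [3] / [8];  Q = [1, 4, 5] / [2] / [3]
  Insert 5 (step 6): P = [1, 2, 5] / [3, 7] / [8];  Q = [1, 4, 5] / [2, 6] / [3]
  Insert 4 (step 7): P = [1, 2, 4] / [3, 5] / [7] / [8];  Q = [1, 4, 5] / [2, 6] / [3] / [7]
  Insert 6 (step 8): P = [1, 2, 4, 6] / [3, 5] / [7] / [8];  Q = [1, 4, 5, 8] / [2, 6] / [3] / [7]
Final shape: (4, 2, 1, 1).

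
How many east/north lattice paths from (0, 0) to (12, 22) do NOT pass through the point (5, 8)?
Number of paths = 398701680

Total paths from (0, 0) to (12, 22): C(34, 12) = 548354040. Paths through (5, 8): (paths (0, 0) → (5, 8)) × (paths (5, 8) → (12, 22)) = C(13, 5) · C(21, 7) = 1287 · 116280 = 149652360. Avoidance count = 548354040 − 149652360 = 398701680.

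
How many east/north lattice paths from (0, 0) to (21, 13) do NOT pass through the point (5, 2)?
Number of paths = 654187965

Total paths from (0, 0) to (21, 13): C(34, 21) = 927983760. Paths through (5, 2): (paths (0, 0) → (5, 2)) × (paths (5, 2) → (21, 13)) = C(7, 5) · C(27, 16) = 21 · 13037895 = 273795795. Avoidance count = 927983760 − 273795795 = 654187965.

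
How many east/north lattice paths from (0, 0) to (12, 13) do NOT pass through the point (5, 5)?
Number of paths = 3578680

Total paths from (0, 0) to (12, 13): C(25, 12) = 5200300. Paths through (5, 5): (paths (0, 0) → (5, 5)) × (paths (5, 5) → (12, 13)) = C(10, 5) · C(15, 7) = 252 · 6435 = 1621620. Avoidance count = 5200300 − 1621620 = 3578680.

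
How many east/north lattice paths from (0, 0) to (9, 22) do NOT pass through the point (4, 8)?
Number of paths = 14404215

Total paths from (0, 0) to (9, 22): C(31, 9) = 20160075. Paths through (4, 8): (paths (0, 0) → (4, 8)) × (paths (4, 8) → (9, 22)) = C(12, 4) · C(19, 5) = 495 · 11628 = 5755860. Avoidance count = 20160075 − 5755860 = 14404215.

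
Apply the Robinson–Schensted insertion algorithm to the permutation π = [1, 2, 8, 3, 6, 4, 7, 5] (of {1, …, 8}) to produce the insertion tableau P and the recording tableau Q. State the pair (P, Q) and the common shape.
P = [1, 2, 3, 4, 5] / [6, 7] / [8];  Q = [1, 2, 3, 5, 7] / [4, 8] / [6];  common shape = (5, 2, 1)

Row-insert the values π_1, π_2, … into P one at a time, bumping the leftmost entry strictly greater than the inserted value down to the next row. The recording tableau Q records, in position (i, j), the step at which that cell was added to P.
  Insert 1 (step 1): P = [1];  Q = [1]
  Insert 2 (step 2): P = [1, 2];  Q = [1, 2]
  Insert 8 (step 3): P = [1, 2, 8];  Q = [1, 2, 3]
  Insert 3 (step 4): P = [1, 2, 3] / [8];  Q = [1, 2, 3] / [4]
  Insert 6 (step 5): P = [1, 2, 3, 6] / [8];  Q = [1, 2, 3, 5] / [4]
  Insert 4 (step 6): P = [1, 2, 3, 4] / [6] / [8];  Q = [1, 2, 3, 5] / [4] / [6]
  Insert 7 (step 7): P = [1, 2, 3, 4, 7] / [6] / [8];  Q = [1, 2, 3, 5, 7] / [4] / [6]
  Insert 5 (step 8): P = [1, 2, 3, 4, 5] / [6, 7] / [8];  Q = [1, 2, 3, 5, 7] / [4, 8] / [6]
Final shape: (5, 2, 1).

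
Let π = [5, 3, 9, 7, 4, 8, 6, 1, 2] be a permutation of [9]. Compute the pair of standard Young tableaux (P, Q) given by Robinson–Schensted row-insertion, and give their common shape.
P = [1, 2, 6] / [3, 4, 8] / [5, 7] / [9];  Q = [1, 3, 6] / [2, 4, 7] / [5, 9] / [8];  common shape = (3, 3, 2, 1)

Row-insert the values π_1, π_2, … into P one at a time, bumping the leftmost entry strictly greater than the inserted value down to the next row. The recording tableau Q records, in position (i, j), the step at which that cell was added to P.
  Insert 5 (step 1): P = [5];  Q = [1]
  Insert 3 (step 2): P = [3] / [5];  Q = [1] / [2]
  Insert 9 (step 3): P = [3, 9] / [5];  Q = [1, 3] / [2]
  Insert 7 (step 4): P = [3, 7] / [5, 9];  Q = [1, 3] / [2, 4]
  Insert 4 (step 5): P = [3, 4] / [5, 7] / [9];  Q = [1, 3] / [2, 4] / [5]
  Insert 8 (step 6): P = [3, 4, 8] / [5, 7] / [9];  Q = [1, 3, 6] / [2, 4] / [5]
  Insert 6 (step 7): P = [3, 4, 6] / [5, 7, 8] / [9];  Q = [1, 3, 6] / [2, 4, 7] / [5]
  Insert 1 (step 8): P = [1, 4, 6] / [3, 7, 8] / [5] / [9];  Q = [1, 3, 6] / [2, 4, 7] / [5] / [8]
  Insert 2 (step 9): P = [1, 2, 6] / [3, 4, 8] / [5, 7] / [9];  Q = [1, 3, 6] / [2, 4, 7] / [5, 9] / [8]
Final shape: (3, 3, 2, 1).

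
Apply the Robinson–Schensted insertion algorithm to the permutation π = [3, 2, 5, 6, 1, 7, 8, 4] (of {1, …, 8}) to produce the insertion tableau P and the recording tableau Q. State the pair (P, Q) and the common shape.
P = [1, 4, 6, 7, 8] / [2, 5] / [3];  Q = [1, 3, 4, 6, 7] / [2, 8] / [5];  common shape = (5, 2, 1)

Row-insert the values π_1, π_2, … into P one at a time, bumping the leftmost entry strictly greater than the inserted value down to the next row. The recording tableau Q records, in position (i, j), the step at which that cell was added to P.
  Insert 3 (step 1): P = [3];  Q = [1]
  Insert 2 (step 2): P = [2] / [3];  Q = [1] / [2]
  Insert 5 (step 3): P = [2, 5] / [3];  Q = [1, 3] / [2]
  Insert 6 (step 4): P = [2, 5, 6] / [3];  Q = [1, 3, 4] / [2]
  Insert 1 (step 5): P = [1, 5, 6] / [2] / [3];  Q = [1, 3, 4] / [2] / [5]
  Insert 7 (step 6): P = [1, 5, 6, 7] / [2] / [3];  Q = [1, 3, 4, 6] / [2] / [5]
  Insert 8 (step 7): P = [1, 5, 6, 7, 8] / [2] / [3];  Q = [1, 3, 4, 6, 7] / [2] / [5]
  Insert 4 (step 8): P = [1, 4, 6, 7, 8] / [2, 5] / [3];  Q = [1, 3, 4, 6, 7] / [2, 8] / [5]
Final shape: (5, 2, 1).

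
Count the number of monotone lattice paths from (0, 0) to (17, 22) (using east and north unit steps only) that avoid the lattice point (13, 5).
Number of paths = 50969838330

Total paths from (0, 0) to (17, 22): C(39, 17) = 51021117810. Paths through (13, 5): (paths (0, 0) → (13, 5)) × (paths (13, 5) → (17, 22)) = C(18, 13) · C(21, 4) = 8568 · 5985 = 51279480. Avoidance count = 51021117810 − 51279480 = 50969838330.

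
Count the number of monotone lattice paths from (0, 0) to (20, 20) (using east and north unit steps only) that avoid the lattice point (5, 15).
Number of paths = 137606154804

Total paths from (0, 0) to (20, 20): C(40, 20) = 137846528820. Paths through (5, 15): (paths (0, 0) → (5, 15)) × (paths (5, 15) → (20, 20)) = C(20, 5) · C(20, 15) = 15504 · 15504 = 240374016. Avoidance count = 137846528820 − 240374016 = 137606154804.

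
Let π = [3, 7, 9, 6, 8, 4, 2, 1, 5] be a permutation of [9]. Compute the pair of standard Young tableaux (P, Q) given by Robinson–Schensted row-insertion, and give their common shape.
P = [1, 4, 5] / [2, 8] / [3, 9] / [6] / [7];  Q = [1, 2, 3] / [4, 5] / [6, 9] / [7] / [8];  common shape = (3, 2, 2, 1, 1)

Row-insert the values π_1, π_2, … into P one at a time, bumping the leftmost entry strictly greater than the inserted value down to the next row. The recording tableau Q records, in position (i, j), the step at which that cell was added to P.
  Insert 3 (step 1): P = [3];  Q = [1]
  Insert 7 (step 2): P = [3, 7];  Q = [1, 2]
  Insert 9 (step 3): P = [3, 7, 9];  Q = [1, 2, 3]
  Insert 6 (step 4): P = [3, 6, 9] / [7];  Q = [1, 2, 3] / [4]
  Insert 8 (step 5): P = [3, 6, 8] / [7, 9];  Q = [1, 2, 3] / [4, 5]
  Insert 4 (step 6): P = [3, 4, 8] / [6, 9] / [7];  Q = [1, 2, 3] / [4, 5] / [6]
  Insert 2 (step 7): P = [2, 4, 8] / [3, 9] / [6] / [7];  Q = [1, 2, 3] / [4, 5] / [6] / [7]
  Insert 1 (step 8): P = [1, 4, 8] / [2, 9] / [3] / [6] / [7];  Q = [1, 2, 3] / [4, 5] / [6] / [7] / [8]
  Insert 5 (step 9): P = [1, 4, 5] / [2, 8] / [3, 9] / [6] / [7];  Q = [1, 2, 3] / [4, 5] / [6, 9] / [7] / [8]
Final shape: (3, 2, 2, 1, 1).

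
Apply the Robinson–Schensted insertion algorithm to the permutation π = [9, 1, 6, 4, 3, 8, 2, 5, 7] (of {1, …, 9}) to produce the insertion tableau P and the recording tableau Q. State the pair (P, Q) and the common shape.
P = [1, 2, 5, 7] / [3, 8] / [4] / [6] / [9];  Q = [1, 3, 6, 9] / [2, 8] / [4] / [5] / [7];  common shape = (4, 2, 1, 1, 1)

Row-insert the values π_1, π_2, … into P one at a time, bumping the leftmost entry strictly greater than the inserted value down to the next row. The recording tableau Q records, in position (i, j), the step at which that cell was added to P.
  Insert 9 (step 1): P = [9];  Q = [1]
  Insert 1 (step 2): P = [1] / [9];  Q = [1] / [2]
  Insert 6 (step 3): P = [1, 6] / [9];  Q = [1, 3] / [2]
  Insert 4 (step 4): P = [1, 4] / [6] / [9];  Q = [1, 3] / [2] / [4]
  Insert 3 (step 5): P = [1, 3] / [4] / [6] / [9];  Q = [1, 3] / [2] / [4] / [5]
  Insert 8 (step 6): P = [1, 3, 8] / [4] / [6] / [9];  Q = [1, 3, 6] / [2] / [4] / [5]
  Insert 2 (step 7): P = [1, 2, 8] / [3] / [4] / [6] / [9];  Q = [1, 3, 6] / [2] / [4] / [5] / [7]
  Insert 5 (step 8): P = [1, 2, 5] / [3, 8] / [4] / [6] / [9];  Q = [1, 3, 6] / [2, 8] / [4] / [5] / [7]
  Insert 7 (step 9): P = [1, 2, 5, 7] / [3, 8] / [4] / [6] / [9];  Q = [1, 3, 6, 9] / [2, 8] / [4] / [5] / [7]
Final shape: (4, 2, 1, 1, 1).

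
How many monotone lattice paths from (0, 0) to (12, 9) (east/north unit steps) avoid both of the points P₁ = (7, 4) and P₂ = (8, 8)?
Number of paths = 154670

Inclusion–exclusion. Total paths: C(21, 12) = 293930. Through P₁: C(11, 7)·C(10, 5) = 83160. Through P₂: C(16, 8)·C(5, 4) = 64350. Since P₁ is strictly southwest of P₂, a monotone path through both must visit P₁ then P₂; paths through both = C(11, 7)·C(5, 1)·C(5, 4) = 8250. Avoid both = 293930 − 83160 − 64350 + 8250 = 154670.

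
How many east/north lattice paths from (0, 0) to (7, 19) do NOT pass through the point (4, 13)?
Number of paths = 457880

Total paths from (0, 0) to (7, 19): C(26, 7) = 657800. Paths through (4, 13): (paths (0, 0) → (4, 13)) × (paths (4, 13) → (7, 19)) = C(17, 4) · C(9, 3) = 2380 · 84 = 199920. Avoidance count = 657800 − 199920 = 457880.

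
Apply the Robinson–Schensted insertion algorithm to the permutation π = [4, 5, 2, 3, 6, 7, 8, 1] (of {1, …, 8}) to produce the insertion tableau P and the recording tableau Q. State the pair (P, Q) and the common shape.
P = [1, 3, 6, 7, 8] / [2, 5] / [4];  Q = [1, 2, 5, 6, 7] / [3, 4] / [8];  common shape = (5, 2, 1)

Row-insert the values π_1, π_2, … into P one at a time, bumping the leftmost entry strictly greater than the inserted value down to the next row. The recording tableau Q records, in position (i, j), the step at which that cell was added to P.
  Insert 4 (step 1): P = [4];  Q = [1]
  Insert 5 (step 2): P = [4, 5];  Q = [1, 2]
  Insert 2 (step 3): P = [2, 5] / [4];  Q = [1, 2] / [3]
  Insert 3 (step 4): P = [2, 3] / [4, 5];  Q = [1, 2] / [3, 4]
  Insert 6 (step 5): P = [2, 3, 6] / [4, 5];  Q = [1, 2, 5] / [3, 4]
  Insert 7 (step 6): P = [2, 3, 6, 7] / [4, 5];  Q = [1, 2, 5, 6] / [3, 4]
  Insert 8 (step 7): P = [2, 3, 6, 7, 8] / [4, 5];  Q = [1, 2, 5, 6, 7] / [3, 4]
  Insert 1 (step 8): P = [1, 3, 6, 7, 8] / [2, 5] / [4];  Q = [1, 2, 5, 6, 7] / [3, 4] / [8]
Final shape: (5, 2, 1).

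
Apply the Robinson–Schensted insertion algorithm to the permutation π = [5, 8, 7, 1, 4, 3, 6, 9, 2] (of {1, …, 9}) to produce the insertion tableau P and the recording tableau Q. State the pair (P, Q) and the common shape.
P = [1, 2, 6, 9] / [3, 7] / [4] / [5] / [8];  Q = [1, 2, 7, 8] / [3, 5] / [4] / [6] / [9];  common shape = (4, 2, 1, 1, 1)

Row-insert the values π_1, π_2, … into P one at a time, bumping the leftmost entry strictly greater than the inserted value down to the next row. The recording tableau Q records, in position (i, j), the step at which that cell was added to P.
  Insert 5 (step 1): P = [5];  Q = [1]
  Insert 8 (step 2): P = [5, 8];  Q = [1, 2]
  Insert 7 (step 3): P = [5, 7] / [8];  Q = [1, 2] / [3]
  Insert 1 (step 4): P = [1, 7] / [5] / [8];  Q = [1, 2] / [3] / [4]
  Insert 4 (step 5): P = [1, 4] / [5, 7] / [8];  Q = [1, 2] / [3, 5] / [4]
  Insert 3 (step 6): P = [1, 3] / [4, 7] / [5] / [8];  Q = [1, 2] / [3, 5] / [4] / [6]
  Insert 6 (step 7): P = [1, 3, 6] / [4, 7] / [5] / [8];  Q = [1, 2, 7] / [3, 5] / [4] / [6]
  Insert 9 (step 8): P = [1, 3, 6, 9] / [4, 7] / [5] / [8];  Q = [1, 2, 7, 8] / [3, 5] / [4] / [6]
  Insert 2 (step 9): P = [1, 2, 6, 9] / [3, 7] / [4] / [5] / [8];  Q = [1, 2, 7, 8] / [3, 5] / [4] / [6] / [9]
Final shape: (4, 2, 1, 1, 1).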